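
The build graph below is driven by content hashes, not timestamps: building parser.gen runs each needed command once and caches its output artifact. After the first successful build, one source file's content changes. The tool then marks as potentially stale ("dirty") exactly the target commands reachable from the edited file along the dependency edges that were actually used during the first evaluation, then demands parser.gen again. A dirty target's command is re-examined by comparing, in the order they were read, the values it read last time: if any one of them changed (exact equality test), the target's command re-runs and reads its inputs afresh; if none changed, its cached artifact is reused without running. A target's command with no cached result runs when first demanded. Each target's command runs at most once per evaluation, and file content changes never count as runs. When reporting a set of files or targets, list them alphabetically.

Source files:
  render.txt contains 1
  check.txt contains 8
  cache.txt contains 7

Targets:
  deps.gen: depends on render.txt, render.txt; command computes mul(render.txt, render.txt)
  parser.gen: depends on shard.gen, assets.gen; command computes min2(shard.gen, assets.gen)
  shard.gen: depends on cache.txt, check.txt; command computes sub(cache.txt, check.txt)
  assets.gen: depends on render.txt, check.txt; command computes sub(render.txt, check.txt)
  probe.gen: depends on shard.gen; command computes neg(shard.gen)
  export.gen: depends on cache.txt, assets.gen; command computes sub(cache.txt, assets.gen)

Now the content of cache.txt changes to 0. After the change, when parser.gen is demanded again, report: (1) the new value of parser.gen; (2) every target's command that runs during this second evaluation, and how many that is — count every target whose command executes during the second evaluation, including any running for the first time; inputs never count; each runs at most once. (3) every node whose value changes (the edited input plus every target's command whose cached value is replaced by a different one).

Initial pass — values computed on the first demand:
  assets.gen = sub(1, 8) = -7
  shard.gen = sub(7, 8) = -1
  parser.gen = min2(-1, -7) = -7

Second demand — change propagation:
  shard.gen: re-runs because cache.txt 7->0; new result -8.
  parser.gen: re-runs because shard.gen -1->-8; new result -8.

parser.gen now evaluates to -8.
Run set: parser.gen, shard.gen (2 run).
Changed values: cache.txt, parser.gen, shard.gen.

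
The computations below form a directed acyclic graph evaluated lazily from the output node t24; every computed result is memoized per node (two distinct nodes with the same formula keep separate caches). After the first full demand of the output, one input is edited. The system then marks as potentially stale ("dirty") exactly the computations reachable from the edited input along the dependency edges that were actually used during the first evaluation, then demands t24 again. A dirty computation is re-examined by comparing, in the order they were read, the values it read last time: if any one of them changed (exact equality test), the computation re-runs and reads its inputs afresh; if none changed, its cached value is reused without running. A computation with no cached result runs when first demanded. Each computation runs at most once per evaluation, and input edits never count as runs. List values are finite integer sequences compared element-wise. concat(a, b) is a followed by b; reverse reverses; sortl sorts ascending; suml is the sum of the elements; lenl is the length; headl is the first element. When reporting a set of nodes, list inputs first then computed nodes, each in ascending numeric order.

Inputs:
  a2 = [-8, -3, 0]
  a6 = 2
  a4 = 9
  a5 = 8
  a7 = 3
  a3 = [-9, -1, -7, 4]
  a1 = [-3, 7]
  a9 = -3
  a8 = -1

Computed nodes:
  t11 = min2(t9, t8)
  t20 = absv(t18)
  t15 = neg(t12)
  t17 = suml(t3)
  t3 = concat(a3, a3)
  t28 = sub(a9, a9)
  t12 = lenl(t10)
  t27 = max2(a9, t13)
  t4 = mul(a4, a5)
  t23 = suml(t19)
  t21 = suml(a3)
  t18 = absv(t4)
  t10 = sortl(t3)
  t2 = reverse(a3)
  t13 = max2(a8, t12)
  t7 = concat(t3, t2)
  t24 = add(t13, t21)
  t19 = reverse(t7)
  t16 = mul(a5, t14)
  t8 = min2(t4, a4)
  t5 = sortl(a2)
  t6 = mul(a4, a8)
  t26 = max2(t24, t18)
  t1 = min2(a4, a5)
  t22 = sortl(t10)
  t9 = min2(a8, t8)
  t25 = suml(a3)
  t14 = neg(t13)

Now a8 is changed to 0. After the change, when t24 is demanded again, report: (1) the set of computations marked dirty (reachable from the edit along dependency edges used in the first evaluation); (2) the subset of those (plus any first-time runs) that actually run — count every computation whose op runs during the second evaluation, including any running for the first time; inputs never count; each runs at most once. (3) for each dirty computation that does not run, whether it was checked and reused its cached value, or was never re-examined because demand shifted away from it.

The edit dirties: t13, t24.
1 computations run: t13.
Cache hits after checking: t24.
Note the absorption at t13: it re-runs yet its value is the same, leaving the output's value untouched.

First demand of the output computes:
  t3 = concat([-9, -1, -7, 4], [-9, -1, -7, 4]) = [-9, -1, -7, 4, -9, -1, -7, 4]
  t10 = sortl([-9, -1, -7, 4, -9, -1, -7, 4]) = [-9, -9, -7, -7, -1, -1, 4, 4]
  t12 = lenl([-9, -9, -7, -7, -1, -1, 4, 4]) = 8
  t13 = max2(-1, 8) = 8
  t21 = suml([-9, -1, -7, 4]) = -13
  t24 = add(8, -13) = -5

After the edit, cleaning proceeds:
  t13: a read changed (a8 -1->0) — executes, giving 8 — identical to its old value.
  t24: dirty, but its reads are unchanged (t13 unchanged, t21 unchanged); cached -5 stands.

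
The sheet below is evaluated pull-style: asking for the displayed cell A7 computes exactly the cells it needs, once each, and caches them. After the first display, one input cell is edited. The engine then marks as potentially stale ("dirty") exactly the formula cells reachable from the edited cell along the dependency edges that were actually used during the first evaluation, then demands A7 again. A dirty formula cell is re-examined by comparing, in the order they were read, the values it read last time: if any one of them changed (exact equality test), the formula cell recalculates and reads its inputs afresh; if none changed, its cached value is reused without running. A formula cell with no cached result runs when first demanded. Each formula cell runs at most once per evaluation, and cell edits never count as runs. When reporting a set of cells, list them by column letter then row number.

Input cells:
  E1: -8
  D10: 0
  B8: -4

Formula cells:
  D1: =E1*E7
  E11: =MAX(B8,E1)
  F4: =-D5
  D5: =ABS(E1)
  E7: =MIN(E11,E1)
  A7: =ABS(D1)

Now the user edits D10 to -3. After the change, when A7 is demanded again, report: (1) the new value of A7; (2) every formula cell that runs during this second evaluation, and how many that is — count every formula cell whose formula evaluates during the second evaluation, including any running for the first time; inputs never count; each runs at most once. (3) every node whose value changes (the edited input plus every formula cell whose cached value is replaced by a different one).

Demanding A7 again yields 64.
0 formula cells run: none.
The nodes whose values change: D10.
Note the shortcut — nothing in the graph depends on D10 at all, so no recomputation happens.

First demand of the output computes:
  E11 = MAX(-4, -8) = -4
  E7 = MIN(-4, -8) = -8
  D1 = -8 * -8 = 64
  A7 = ABS(64) = 64

After the edit, cleaning proceeds:
  no node depends on D10 at all; the second demand re-runs nothing.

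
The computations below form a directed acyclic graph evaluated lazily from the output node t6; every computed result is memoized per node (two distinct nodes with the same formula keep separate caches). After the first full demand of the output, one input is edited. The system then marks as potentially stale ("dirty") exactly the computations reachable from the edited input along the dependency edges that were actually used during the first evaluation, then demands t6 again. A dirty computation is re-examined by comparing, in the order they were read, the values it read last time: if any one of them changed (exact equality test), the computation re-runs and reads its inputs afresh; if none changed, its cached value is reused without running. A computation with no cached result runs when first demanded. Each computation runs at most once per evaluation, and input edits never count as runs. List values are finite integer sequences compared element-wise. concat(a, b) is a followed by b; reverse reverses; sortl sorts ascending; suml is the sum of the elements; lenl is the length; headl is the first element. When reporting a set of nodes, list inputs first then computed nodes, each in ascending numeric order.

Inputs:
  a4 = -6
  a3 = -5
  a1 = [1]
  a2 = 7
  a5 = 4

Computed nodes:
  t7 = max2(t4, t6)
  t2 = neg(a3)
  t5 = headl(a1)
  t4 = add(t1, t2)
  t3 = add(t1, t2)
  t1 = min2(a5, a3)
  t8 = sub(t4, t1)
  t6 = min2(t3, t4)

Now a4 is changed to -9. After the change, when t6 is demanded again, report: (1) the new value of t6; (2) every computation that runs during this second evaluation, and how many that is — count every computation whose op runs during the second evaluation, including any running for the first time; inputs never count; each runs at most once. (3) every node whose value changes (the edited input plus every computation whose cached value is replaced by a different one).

Demanding t6 again yields 0.
0 computations run: none.
The nodes whose values change: a4.
Note the shortcut — nothing in the graph depends on a4 at all, so no recomputation happens.

First demand of the output computes:
  t1 = min2(4, -5) = -5
  t2 = neg(-5) = 5
  t3 = add(-5, 5) = 0
  t4 = add(-5, 5) = 0
  t6 = min2(0, 0) = 0

After the edit, cleaning proceeds:
  no node depends on a4 at all; the second demand re-runs nothing.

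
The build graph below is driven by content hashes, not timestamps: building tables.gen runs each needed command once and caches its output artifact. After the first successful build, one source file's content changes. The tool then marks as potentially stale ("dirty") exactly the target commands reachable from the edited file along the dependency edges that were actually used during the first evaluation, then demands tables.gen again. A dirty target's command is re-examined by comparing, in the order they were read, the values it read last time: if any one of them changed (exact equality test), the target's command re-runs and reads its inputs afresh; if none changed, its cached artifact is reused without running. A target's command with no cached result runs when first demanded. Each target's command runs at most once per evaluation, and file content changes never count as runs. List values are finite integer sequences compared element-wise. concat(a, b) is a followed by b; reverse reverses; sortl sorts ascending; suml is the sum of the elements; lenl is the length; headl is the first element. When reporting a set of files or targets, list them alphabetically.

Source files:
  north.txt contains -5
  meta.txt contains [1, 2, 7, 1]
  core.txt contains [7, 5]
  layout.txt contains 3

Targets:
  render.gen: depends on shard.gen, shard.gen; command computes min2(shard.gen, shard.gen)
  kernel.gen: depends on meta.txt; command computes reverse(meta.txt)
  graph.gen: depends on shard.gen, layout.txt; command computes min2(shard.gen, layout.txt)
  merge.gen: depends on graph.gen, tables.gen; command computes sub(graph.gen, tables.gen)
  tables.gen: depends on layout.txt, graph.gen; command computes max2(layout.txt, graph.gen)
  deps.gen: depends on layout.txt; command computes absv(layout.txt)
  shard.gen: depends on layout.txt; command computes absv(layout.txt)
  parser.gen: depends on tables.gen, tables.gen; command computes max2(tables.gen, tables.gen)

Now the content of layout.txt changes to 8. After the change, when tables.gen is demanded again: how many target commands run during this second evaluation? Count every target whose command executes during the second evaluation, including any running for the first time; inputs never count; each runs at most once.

Run set: graph.gen, shard.gen, tables.gen (3 run).

Initial pass — values computed on the first demand:
  shard.gen = absv(3) = 3
  graph.gen = min2(3, 3) = 3
  tables.gen = max2(3, 3) = 3

Second demand — change propagation:
  shard.gen: re-runs because layout.txt 3->8; new result 8.
  graph.gen: re-runs because shard.gen 3->8; layout.txt 3->8; new result 8.
  tables.gen: re-runs because layout.txt 3->8; graph.gen 3->8; new result 8.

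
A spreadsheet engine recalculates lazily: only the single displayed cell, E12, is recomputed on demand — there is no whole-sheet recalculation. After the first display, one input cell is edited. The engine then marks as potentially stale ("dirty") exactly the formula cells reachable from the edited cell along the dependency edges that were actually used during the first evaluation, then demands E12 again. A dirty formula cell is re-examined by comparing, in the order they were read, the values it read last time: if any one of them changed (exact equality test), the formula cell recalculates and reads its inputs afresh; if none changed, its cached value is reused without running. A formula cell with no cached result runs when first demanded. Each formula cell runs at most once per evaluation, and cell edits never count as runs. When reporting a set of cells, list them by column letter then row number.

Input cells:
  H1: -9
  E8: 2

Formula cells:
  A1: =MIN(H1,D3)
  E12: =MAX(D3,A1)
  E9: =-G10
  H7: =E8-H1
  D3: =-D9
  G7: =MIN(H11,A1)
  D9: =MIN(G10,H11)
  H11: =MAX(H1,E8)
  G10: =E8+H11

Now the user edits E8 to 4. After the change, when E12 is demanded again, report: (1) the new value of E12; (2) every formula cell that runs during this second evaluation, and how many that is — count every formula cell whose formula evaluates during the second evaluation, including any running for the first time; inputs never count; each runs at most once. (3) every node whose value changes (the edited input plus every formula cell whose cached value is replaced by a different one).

New value of E12: -4.
Formula cells that run: A1, D3, D9, E12, G10, H11 — 6 in total.
Values that change: D3, D9, E8, E12, G10, H11.

First evaluation (everything demanded from the output):
  H11 = MAX(-9, 2) = 2
  G10 = 2 + 2 = 4
  D9 = MIN(4, 2) = 2
  D3 = -(2) = -2
  A1 = MIN(-9, -2) = -9
  E12 = MAX(-2, -9) = -2

Propagation after the edit:
  H11: runs — E8 2->4; result 4.
  G10: runs — E8 2->4; H11 2->4; result 8.
  D9: runs — G10 4->8; H11 2->4; result 4.
  D3: runs — D9 2->4; result -4.
  A1: runs — D3 -2->-4; result -9 (same value as before).
  E12: runs — D3 -2->-4; result -4.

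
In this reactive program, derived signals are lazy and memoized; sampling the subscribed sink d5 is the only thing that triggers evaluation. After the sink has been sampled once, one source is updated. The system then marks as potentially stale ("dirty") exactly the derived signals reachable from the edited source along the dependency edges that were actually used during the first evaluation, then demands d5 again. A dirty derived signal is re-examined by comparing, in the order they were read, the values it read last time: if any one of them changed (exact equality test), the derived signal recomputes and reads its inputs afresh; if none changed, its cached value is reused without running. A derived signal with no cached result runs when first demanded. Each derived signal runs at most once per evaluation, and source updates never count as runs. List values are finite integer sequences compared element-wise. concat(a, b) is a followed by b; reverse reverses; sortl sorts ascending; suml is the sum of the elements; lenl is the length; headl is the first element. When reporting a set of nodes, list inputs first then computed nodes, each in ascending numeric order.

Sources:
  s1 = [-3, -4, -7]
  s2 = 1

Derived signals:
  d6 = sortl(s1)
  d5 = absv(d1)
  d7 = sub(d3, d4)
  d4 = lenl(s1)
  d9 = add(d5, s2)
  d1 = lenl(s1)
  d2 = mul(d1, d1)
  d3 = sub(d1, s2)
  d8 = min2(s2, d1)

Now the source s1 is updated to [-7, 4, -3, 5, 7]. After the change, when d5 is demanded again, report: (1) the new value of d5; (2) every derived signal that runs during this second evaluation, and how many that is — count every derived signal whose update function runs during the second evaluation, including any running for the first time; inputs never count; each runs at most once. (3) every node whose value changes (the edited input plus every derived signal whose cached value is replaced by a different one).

First demand of the output computes:
  d1 = lenl([-3, -4, -7]) = 3
  d5 = absv(3) = 3

After the edit, cleaning proceeds:
  d1: a read changed (s1 [-3, -4, -7]->[-7, 4, -3, 5, 7]) — executes, giving 5.
  d5: a read changed (d1 3->5) — executes, giving 5.

Demanding d5 again yields 5.
2 derived signals run: d1, d5.
The nodes whose values change: s1, d1, d5.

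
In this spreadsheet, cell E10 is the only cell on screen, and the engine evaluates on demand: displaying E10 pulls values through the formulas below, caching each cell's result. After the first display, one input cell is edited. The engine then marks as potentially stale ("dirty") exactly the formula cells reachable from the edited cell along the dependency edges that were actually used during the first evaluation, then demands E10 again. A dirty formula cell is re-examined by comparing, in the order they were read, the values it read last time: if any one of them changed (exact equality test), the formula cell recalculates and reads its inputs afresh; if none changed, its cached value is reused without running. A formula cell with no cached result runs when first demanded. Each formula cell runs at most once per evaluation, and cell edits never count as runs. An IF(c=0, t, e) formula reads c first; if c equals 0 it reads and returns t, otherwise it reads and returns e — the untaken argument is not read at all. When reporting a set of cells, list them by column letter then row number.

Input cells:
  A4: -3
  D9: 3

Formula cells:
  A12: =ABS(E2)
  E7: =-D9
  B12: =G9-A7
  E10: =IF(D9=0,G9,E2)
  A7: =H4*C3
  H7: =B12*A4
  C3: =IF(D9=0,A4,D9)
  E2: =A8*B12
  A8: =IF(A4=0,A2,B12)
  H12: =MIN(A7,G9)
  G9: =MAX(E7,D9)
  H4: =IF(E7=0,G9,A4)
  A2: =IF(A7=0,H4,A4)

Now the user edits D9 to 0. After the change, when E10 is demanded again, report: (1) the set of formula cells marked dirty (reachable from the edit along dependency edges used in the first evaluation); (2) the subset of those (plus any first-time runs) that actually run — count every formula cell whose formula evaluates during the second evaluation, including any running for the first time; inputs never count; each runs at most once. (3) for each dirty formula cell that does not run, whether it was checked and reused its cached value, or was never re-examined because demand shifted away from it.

Dirty set: A7, A8, B12, C3, E2, E7, E10, G9, H4.
Run set: E7, E10, G9 (3 run).
Left stale — demand moved off them: A7, A8, B12, C3, E2, H4.
The important point: the flipped condition redirects demand; A7, A8, B12, C3, E2, H4 are left stale, never re-checked.

Initial pass — values computed on the first demand:
  C3 = IF(D9=0: D9=3 -> else branch D9) = 3
  E7 = -(3) = -3
  G9 = MAX(-3, 3) = 3
  H4 = IF(E7=0: E7=-3 -> else branch A4) = -3
  A7 = -3 * 3 = -9
  B12 = 3 - -9 = 12
  A8 = IF(A4=0: A4=-3 -> else branch B12) = 12
  E2 = 12 * 12 = 144
  E10 = IF(D9=0: D9=3 -> else branch E2) = 144

Second demand — change propagation:
  C3: dirty yet unreached — the second evaluation never asks for it.
  E7: re-runs because D9 3->0; new result 0.
  G9: re-runs because E7 -3->0; D9 3->0; new result 0.
  H4: dirty yet unreached — the second evaluation never asks for it.
  A7: dirty yet unreached — the second evaluation never asks for it.
  B12: dirty yet unreached — the second evaluation never asks for it.
  A8: dirty yet unreached — the second evaluation never asks for it.
  E2: dirty yet unreached — the second evaluation never asks for it.
  E10: re-runs because D9 3->0; new result 0.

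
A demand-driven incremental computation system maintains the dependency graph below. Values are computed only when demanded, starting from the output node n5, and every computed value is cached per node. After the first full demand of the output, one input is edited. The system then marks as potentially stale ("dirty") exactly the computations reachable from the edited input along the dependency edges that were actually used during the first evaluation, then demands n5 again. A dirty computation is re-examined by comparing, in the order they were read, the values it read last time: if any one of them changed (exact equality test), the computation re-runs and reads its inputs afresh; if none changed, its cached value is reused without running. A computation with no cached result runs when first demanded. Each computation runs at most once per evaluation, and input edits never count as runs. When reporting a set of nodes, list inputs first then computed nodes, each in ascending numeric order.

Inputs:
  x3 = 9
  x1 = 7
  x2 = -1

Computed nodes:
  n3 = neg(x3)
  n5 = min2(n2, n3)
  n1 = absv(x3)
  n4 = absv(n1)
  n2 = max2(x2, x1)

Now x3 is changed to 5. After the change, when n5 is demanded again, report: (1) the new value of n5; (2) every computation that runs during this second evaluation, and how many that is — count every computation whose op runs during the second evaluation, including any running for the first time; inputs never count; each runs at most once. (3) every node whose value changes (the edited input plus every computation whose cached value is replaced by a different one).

First evaluation (everything demanded from the output):
  n2 = max2(-1, 7) = 7
  n3 = neg(9) = -9
  n5 = min2(7, -9) = -9

Propagation after the edit:
  n3: runs — x3 9->5; result -5.
  n5: runs — n3 -9->-5; result -5.

New value of n5: -5.
Computations that run: n3, n5 — 2 in total.
Values that change: x3, n3, n5.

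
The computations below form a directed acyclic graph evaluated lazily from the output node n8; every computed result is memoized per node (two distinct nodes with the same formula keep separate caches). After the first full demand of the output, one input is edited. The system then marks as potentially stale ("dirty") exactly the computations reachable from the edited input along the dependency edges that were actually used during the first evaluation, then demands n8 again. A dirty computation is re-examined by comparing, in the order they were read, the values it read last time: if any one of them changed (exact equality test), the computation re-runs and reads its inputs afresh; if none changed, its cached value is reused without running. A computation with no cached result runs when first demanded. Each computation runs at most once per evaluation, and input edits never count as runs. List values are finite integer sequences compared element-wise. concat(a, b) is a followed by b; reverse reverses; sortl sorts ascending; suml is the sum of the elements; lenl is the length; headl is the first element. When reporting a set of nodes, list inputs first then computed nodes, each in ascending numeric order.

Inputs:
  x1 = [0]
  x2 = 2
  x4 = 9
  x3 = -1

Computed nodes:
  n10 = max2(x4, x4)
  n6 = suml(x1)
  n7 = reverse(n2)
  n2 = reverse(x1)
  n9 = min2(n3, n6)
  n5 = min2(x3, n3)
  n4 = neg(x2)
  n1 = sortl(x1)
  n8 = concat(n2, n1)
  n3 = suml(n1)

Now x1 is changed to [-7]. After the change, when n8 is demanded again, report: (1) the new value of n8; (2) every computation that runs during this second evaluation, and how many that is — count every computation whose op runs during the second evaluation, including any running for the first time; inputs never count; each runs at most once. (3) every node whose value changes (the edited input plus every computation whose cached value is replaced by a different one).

First demand of the output computes:
  n1 = sortl([0]) = [0]
  n2 = reverse([0]) = [0]
  n8 = concat([0], [0]) = [0, 0]

After the edit, cleaning proceeds:
  n1: a read changed (x1 [0]->[-7]) — executes, giving [-7].
  n2: a read changed (x1 [0]->[-7]) — executes, giving [-7].
  n8: a read changed (n2 [0]->[-7]; n1 [0]->[-7]) — executes, giving [-7, -7].

Demanding n8 again yields [-7, -7].
3 computations run: n1, n2, n8.
The nodes whose values change: x1, n1, n2, n8.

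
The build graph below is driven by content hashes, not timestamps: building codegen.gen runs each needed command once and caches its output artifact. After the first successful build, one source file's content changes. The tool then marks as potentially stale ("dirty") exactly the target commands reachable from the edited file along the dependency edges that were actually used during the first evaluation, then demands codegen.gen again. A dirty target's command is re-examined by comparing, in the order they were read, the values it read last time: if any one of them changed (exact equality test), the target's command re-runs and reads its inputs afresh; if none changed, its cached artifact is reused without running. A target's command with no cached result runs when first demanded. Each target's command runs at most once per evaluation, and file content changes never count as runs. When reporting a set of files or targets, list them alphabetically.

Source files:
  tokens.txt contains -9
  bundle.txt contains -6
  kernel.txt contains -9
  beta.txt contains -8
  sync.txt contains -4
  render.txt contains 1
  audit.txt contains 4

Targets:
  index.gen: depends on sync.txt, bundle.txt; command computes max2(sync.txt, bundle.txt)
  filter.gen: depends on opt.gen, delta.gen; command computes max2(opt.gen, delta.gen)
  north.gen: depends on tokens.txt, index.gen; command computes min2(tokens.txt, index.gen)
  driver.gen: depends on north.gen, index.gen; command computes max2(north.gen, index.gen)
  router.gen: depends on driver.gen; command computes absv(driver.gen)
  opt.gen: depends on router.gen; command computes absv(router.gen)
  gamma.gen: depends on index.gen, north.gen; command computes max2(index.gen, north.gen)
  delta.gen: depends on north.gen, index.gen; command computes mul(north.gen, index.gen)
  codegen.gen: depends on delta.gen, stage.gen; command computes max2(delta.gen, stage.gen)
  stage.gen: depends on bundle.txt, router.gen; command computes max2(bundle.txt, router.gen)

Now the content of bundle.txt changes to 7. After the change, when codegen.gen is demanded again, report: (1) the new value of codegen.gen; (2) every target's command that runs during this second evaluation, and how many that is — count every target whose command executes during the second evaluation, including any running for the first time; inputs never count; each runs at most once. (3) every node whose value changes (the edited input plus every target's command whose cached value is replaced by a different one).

codegen.gen now evaluates to 7.
Run set: codegen.gen, delta.gen, driver.gen, index.gen, north.gen, router.gen, stage.gen (7 run).
Changed values: bundle.txt, codegen.gen, delta.gen, driver.gen, index.gen, router.gen, stage.gen.

Initial pass — values computed on the first demand:
  index.gen = max2(-4, -6) = -4
  north.gen = min2(-9, -4) = -9
  delta.gen = mul(-9, -4) = 36
  driver.gen = max2(-9, -4) = -4
  router.gen = absv(-4) = 4
  stage.gen = max2(-6, 4) = 4
  codegen.gen = max2(36, 4) = 36

Second demand — change propagation:
  index.gen: re-runs because bundle.txt -6->7; new result 7.
  north.gen: re-runs because index.gen -4->7; new result -9 (unchanged).
  delta.gen: re-runs because index.gen -4->7; new result -63.
  driver.gen: re-runs because index.gen -4->7; new result 7.
  router.gen: re-runs because driver.gen -4->7; new result 7.
  stage.gen: re-runs because bundle.txt -6->7; router.gen 4->7; new result 7.
  codegen.gen: re-runs because delta.gen 36->-63; stage.gen 4->7; new result 7.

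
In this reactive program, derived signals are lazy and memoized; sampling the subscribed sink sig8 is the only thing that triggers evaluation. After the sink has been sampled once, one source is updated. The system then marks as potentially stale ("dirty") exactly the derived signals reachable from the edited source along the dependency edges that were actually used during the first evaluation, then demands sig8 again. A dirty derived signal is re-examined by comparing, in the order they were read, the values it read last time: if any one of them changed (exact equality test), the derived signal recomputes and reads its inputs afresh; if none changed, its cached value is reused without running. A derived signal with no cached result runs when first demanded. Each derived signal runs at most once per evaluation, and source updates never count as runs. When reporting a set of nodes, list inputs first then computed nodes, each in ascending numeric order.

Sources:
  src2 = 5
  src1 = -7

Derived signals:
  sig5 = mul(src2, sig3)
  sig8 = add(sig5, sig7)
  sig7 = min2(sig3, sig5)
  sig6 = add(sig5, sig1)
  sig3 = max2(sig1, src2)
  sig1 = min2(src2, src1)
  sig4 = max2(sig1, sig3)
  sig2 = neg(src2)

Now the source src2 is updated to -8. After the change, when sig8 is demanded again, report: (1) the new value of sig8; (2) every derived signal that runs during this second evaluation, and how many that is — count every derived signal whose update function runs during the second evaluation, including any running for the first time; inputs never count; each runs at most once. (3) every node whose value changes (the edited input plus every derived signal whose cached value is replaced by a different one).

Demanding sig8 again yields 56.
5 derived signals run: sig1, sig3, sig5, sig7, sig8.
The nodes whose values change: src2, sig1, sig3, sig5, sig7, sig8.

First demand of the output computes:
  sig1 = min2(5, -7) = -7
  sig3 = max2(-7, 5) = 5
  sig5 = mul(5, 5) = 25
  sig7 = min2(5, 25) = 5
  sig8 = add(25, 5) = 30

After the edit, cleaning proceeds:
  sig1: a read changed (src2 5->-8) — executes, giving -8.
  sig3: a read changed (sig1 -7->-8; src2 5->-8) — executes, giving -8.
  sig5: a read changed (src2 5->-8; sig3 5->-8) — executes, giving 64.
  sig7: a read changed (sig3 5->-8; sig5 25->64) — executes, giving -8.
  sig8: a read changed (sig5 25->64; sig7 5->-8) — executes, giving 56.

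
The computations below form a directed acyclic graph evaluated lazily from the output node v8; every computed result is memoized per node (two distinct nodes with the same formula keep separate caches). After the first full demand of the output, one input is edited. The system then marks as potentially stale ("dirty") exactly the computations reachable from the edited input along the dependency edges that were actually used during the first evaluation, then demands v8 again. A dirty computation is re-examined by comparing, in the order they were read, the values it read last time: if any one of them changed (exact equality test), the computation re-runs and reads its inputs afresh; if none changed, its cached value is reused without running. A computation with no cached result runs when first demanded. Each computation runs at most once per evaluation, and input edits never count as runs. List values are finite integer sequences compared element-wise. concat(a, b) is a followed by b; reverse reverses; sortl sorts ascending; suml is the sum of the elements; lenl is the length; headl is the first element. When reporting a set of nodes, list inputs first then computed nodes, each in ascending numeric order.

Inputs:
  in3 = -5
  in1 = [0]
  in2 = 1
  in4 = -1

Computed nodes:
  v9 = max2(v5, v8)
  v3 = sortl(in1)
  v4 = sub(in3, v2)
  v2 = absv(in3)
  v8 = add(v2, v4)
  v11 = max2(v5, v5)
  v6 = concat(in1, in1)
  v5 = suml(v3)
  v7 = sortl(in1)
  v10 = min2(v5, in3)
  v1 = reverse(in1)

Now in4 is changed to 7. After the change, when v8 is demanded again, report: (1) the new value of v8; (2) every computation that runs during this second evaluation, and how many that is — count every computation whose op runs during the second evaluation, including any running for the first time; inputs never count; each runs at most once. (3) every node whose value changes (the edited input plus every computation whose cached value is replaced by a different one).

Demanding v8 again yields -5.
0 computations run: none.
The nodes whose values change: in4.
Note the shortcut — nothing in the graph depends on in4 at all, so no recomputation happens.

First demand of the output computes:
  v2 = absv(-5) = 5
  v4 = sub(-5, 5) = -10
  v8 = add(5, -10) = -5

After the edit, cleaning proceeds:
  no node depends on in4 at all; the second demand re-runs nothing.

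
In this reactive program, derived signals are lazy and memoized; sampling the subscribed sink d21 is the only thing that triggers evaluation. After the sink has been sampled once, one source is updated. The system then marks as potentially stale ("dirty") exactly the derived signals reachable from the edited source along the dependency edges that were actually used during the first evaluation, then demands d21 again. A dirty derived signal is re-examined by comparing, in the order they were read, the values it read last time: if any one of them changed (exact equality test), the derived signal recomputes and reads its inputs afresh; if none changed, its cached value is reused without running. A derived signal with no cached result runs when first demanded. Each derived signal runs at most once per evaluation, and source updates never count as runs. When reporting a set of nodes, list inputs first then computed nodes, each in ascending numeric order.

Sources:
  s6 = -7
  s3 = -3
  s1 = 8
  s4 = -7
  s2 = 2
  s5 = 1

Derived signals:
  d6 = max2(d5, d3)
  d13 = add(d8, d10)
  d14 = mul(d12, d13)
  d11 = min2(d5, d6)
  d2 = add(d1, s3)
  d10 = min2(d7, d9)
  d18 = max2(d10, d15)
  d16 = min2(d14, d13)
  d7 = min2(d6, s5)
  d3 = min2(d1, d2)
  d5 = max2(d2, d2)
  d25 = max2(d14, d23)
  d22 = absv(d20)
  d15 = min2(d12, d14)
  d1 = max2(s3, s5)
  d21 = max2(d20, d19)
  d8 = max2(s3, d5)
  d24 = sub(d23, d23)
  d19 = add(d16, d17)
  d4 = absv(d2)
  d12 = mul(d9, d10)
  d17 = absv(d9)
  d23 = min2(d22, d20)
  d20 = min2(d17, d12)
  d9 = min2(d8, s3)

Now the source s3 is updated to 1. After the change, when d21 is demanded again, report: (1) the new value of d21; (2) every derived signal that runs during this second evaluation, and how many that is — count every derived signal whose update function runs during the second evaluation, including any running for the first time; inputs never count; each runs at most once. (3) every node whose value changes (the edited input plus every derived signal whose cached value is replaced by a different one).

First demand of the output computes:
  d1 = max2(-3, 1) = 1
  d2 = add(1, -3) = -2
  d3 = min2(1, -2) = -2
  d5 = max2(-2, -2) = -2
  d6 = max2(-2, -2) = -2
  d7 = min2(-2, 1) = -2
  d8 = max2(-3, -2) = -2
  d9 = min2(-2, -3) = -3
  d10 = min2(-2, -3) = -3
  d12 = mul(-3, -3) = 9
  d13 = add(-2, -3) = -5
  d14 = mul(9, -5) = -45
  d16 = min2(-45, -5) = -45
  d17 = absv(-3) = 3
  d19 = add(-45, 3) = -42
  d20 = min2(3, 9) = 3
  d21 = max2(3, -42) = 3

After the edit, cleaning proceeds:
  d1: a read changed (s3 -3->1) — executes, giving 1 — identical to its old value.
  d2: a read changed (s3 -3->1) — executes, giving 2.
  d3: a read changed (d2 -2->2) — executes, giving 1.
  d5: a read changed (d2 -2->2; d2 -2->2) — executes, giving 2.
  d6: a read changed (d5 -2->2; d3 -2->1) — executes, giving 2.
  d7: a read changed (d6 -2->2) — executes, giving 1.
  d8: a read changed (s3 -3->1; d5 -2->2) — executes, giving 2.
  d9: a read changed (d8 -2->2; s3 -3->1) — executes, giving 1.
  d10: a read changed (d7 -2->1; d9 -3->1) — executes, giving 1.
  d12: a read changed (d9 -3->1; d10 -3->1) — executes, giving 1.
  d13: a read changed (d8 -2->2; d10 -3->1) — executes, giving 3.
  d14: a read changed (d12 9->1; d13 -5->3) — executes, giving 3.
  d16: a read changed (d14 -45->3; d13 -5->3) — executes, giving 3.
  d17: a read changed (d9 -3->1) — executes, giving 1.
  d19: a read changed (d16 -45->3; d17 3->1) — executes, giving 4.
  d20: a read changed (d17 3->1; d12 9->1) — executes, giving 1.
  d21: a read changed (d20 3->1; d19 -42->4) — executes, giving 4.

Demanding d21 again yields 4.
17 derived signals run: d1, d2, d3, d5, d6, d7, d8, d9, d10, d12, d13, d14, d16, d17, d19, d20, d21.
The nodes whose values change: s3, d2, d3, d5, d6, d7, d8, d9, d10, d12, d13, d14, d16, d17, d19, d20, d21.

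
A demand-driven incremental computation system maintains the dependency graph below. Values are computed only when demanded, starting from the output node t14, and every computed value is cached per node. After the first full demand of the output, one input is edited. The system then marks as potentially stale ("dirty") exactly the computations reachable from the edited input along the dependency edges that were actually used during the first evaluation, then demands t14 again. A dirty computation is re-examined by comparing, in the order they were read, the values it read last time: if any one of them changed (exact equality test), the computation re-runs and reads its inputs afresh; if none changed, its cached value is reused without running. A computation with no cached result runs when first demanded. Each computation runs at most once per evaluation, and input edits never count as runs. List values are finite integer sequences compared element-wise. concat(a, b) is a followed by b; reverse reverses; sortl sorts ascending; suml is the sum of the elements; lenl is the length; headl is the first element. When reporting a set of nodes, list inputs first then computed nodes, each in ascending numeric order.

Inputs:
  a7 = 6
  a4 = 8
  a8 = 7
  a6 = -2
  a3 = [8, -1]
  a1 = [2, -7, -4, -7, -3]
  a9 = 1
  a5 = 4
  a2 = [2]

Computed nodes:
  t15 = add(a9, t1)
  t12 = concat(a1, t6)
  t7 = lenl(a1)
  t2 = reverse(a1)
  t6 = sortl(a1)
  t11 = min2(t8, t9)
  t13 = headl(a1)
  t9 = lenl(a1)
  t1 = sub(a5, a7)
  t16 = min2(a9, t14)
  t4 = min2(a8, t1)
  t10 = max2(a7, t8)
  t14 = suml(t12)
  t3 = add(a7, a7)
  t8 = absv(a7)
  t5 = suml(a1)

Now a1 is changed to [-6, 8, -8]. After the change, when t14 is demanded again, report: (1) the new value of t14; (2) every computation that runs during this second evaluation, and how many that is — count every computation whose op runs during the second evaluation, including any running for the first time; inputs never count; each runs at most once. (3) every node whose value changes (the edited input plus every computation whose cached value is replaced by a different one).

New value of t14: -12.
Computations that run: t6, t12, t14 — 3 in total.
Values that change: a1, t6, t12, t14.

First evaluation (everything demanded from the output):
  t6 = sortl([2, -7, -4, -7, -3]) = [-7, -7, -4, -3, 2]
  t12 = concat([2, -7, -4, -7, -3], [-7, -7, -4, -3, 2]) = [2, -7, -4, -7, -3, -7, -7, -4, -3, 2]
  t14 = suml([2, -7, -4, -7, -3, -7, -7, -4, -3, 2]) = -38

Propagation after the edit:
  t6: runs — a1 [2, -7, -4, -7, -3]->[-6, 8, -8]; result [-8, -6, 8].
  t12: runs — a1 [2, -7, -4, -7, -3]->[-6, 8, -8]; t6 [-7, -7, -4, -3, 2]->[-8, -6, 8]; result [-6, 8, -8, -8, -6, 8].
  t14: runs — t12 [2, -7, -4, -7, -3, -7, -7, -4, -3, 2]->[-6, 8, -8, -8, -6, 8]; result -12.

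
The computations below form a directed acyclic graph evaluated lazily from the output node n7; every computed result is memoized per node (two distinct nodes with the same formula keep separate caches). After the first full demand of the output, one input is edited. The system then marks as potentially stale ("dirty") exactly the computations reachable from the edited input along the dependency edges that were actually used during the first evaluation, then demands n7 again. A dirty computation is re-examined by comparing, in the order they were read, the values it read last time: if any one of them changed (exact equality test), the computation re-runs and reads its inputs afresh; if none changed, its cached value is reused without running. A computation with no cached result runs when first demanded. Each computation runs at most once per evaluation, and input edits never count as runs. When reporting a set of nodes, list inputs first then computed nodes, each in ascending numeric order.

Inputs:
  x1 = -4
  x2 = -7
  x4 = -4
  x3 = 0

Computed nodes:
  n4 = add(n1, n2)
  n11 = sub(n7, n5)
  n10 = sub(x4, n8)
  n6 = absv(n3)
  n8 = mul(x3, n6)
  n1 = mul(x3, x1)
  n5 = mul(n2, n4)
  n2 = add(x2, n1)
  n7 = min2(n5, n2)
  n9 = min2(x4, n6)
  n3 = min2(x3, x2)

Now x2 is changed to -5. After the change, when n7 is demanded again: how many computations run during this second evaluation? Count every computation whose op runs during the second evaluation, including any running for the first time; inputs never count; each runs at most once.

4 computations run: n2, n4, n5, n7.

First demand of the output computes:
  n1 = mul(0, -4) = 0
  n2 = add(-7, 0) = -7
  n4 = add(0, -7) = -7
  n5 = mul(-7, -7) = 49
  n7 = min2(49, -7) = -7

After the edit, cleaning proceeds:
  n2: a read changed (x2 -7->-5) — executes, giving -5.
  n4: a read changed (n2 -7->-5) — executes, giving -5.
  n5: a read changed (n2 -7->-5; n4 -7->-5) — executes, giving 25.
  n7: a read changed (n5 49->25; n2 -7->-5) — executes, giving -5.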